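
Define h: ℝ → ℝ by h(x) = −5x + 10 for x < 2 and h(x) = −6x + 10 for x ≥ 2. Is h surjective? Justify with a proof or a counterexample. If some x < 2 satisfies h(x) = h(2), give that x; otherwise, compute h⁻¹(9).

Both pieces are strictly decreasing (slopes −5 and −6), so each is injective on its own interval.
The left piece maps (−∞, 2) onto (0, ∞); the right piece maps [2, ∞) onto (−∞, −2].
The union (0, ∞) ∪ (−∞, −2] omits the interval between 0 and −2; in particular 0 has no preimage. So h is not surjective.
Because the two images are disjoint, no x < 2 has h(x) = h(2), so we compute h⁻¹(9): 9 lies in (0, ∞), so solve −5x + 10 = 9: x = (9 − 10)/(−5) = 1/5.

1/5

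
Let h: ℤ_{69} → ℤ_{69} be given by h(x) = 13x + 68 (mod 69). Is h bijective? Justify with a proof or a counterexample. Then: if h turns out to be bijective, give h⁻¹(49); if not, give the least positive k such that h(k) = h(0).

41

If h(s) = h(t), then 13s ≡ 13t (mod 69). Because gcd(13, 69) = 1, we may cancel 13 to get s ≡ t (mod 69).
We now compute 13⁻¹ mod 69 explicitly. Euclid's algorithm: 69 = 5·13 + 4, 13 = 3·4 + 1; back-substituting gives 1 = 16·13 − 3·69, so 13⁻¹ ≡ 16 (mod 69).
For any y ∈ ℤ_{69}, x = 16(y − 68) mod 69 satisfies h(x) = 13·16(y − 68) + 68 ≡ y (since 13·16 ≡ 1 mod 69). So every y has a preimage.
So h is bijective.
Since h is bijective, we find h⁻¹(49): we need 13x ≡ 49 − 68 ≡ 50 (mod 69). Using 13⁻¹ = 16: x ≡ 16·50 = 800 = 11·69 + 41, so x = 41.
Check: h(41) = 13·41 + 68 = 601 = 8·69 + 49 ≡ 49 (mod 69).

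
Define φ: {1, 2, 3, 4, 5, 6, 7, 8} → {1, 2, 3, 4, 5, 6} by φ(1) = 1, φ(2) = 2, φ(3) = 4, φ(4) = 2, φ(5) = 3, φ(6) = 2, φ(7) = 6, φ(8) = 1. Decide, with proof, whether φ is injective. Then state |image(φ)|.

φ(2) = 2 = φ(4) with 2 ≠ 4, so φ is not injective.
The image of φ is {1, 2, 3, 4, 6}, which has 5 elements.

5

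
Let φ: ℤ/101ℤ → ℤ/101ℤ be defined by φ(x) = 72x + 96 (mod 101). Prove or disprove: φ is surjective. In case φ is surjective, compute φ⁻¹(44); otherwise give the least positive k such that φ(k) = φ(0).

Since gcd(72, 101) = 1, 72 is invertible modulo 101. Euclid's algorithm: 101 = 1·72 + 29, 72 = 2·29 + 14, 29 = 2·14 + 1; back-substituting gives 1 = 94·72 − 67·101, so 72⁻¹ ≡ 94 (mod 101).
For any y ∈ ℤ/101ℤ, x = 94(y − 96) mod 101 satisfies φ(x) = 72·94(y − 96) + 96 ≡ y (since 72·94 ≡ 1 mod 101). So every y has a preimage.
Thus φ is surjective.
Since φ is surjective, we compute φ⁻¹(44): solve 72x + 96 ≡ 44 (mod 101), i.e. 72x ≡ 49 (mod 101).
Multiplying by 72⁻¹ = 94 gives x ≡ 94·49 = 4606 = 45·101 + 61 ≡ 61 (mod 101).
Check: φ(61) = 72·61 + 96 = 4488 = 44·101 + 44 ≡ 44 (mod 101).

61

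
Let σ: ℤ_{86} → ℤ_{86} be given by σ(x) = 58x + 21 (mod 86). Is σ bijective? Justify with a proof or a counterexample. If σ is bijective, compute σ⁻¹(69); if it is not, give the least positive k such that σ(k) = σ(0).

We have gcd(58, 86) = 2 > 1. Taking s = 0 and t = 43: σ(0) = 21 and σ(43) = 58·43 + 21 = 2515 ≡ 21 (mod 86).
So σ(0) = σ(43) while 0 ≠ 43, thus σ is not injective, hence not bijective.
Since σ is not bijective, we find the least positive k with σ(k) = σ(0): this means 58k ≡ 0 (mod 86), i.e. 86 ∣ 58k. Since gcd(58, 86) = 2, dividing through by 2 this holds exactly when 43 ∣ 29k, and as gcd(29, 43) = 1, exactly when 43 ∣ k.
The smallest positive such k is 43.

43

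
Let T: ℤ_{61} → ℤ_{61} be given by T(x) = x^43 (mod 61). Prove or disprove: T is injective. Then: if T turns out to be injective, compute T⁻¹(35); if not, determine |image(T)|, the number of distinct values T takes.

44

Since 61 is prime, the nonzero elements of ℤ_{61} form a cyclic group of order 60.
As gcd(43, 60) = 1, raising to the 43rd power is a bijection on this group: if x_1^43 ≡ x_2^43 then (x_1x_2^{−1})^43 = 1, and the only element of order dividing gcd(43, 60) = 1 is 1, so x_1 = x_2.
With T(0) = 0 this makes T injective on all of ℤ_{61}, hence bijective (finite equal-size domain and codomain). In particular T is injective.
Since T is injective, we find the preimage of 35. The inverse of x ↦ x^43 on (ℤ_{61})^× is x ↦ x^7, because 43·7 = 301 = 5·60 + 1 ≡ 1 (mod 60) and x^{60} = 1 for x ≠ 0 (Fermat). So T⁻¹(35) = 35^7 mod 61.
Repeated squaring mod 61: 35^1 ≡ 35, 35^2 ≡ 35² = 1225 ≡ 5, 35^4 ≡ 5² = 25. Since 7 = 4 + 2 + 1, 35^7 ≡ 25·5·35: 25·5 = 125 ≡ 3, then 3·35 = 105 ≡ 44. So 35^7 ≡ 44 (mod 61).
Hence T⁻¹(35) = 44.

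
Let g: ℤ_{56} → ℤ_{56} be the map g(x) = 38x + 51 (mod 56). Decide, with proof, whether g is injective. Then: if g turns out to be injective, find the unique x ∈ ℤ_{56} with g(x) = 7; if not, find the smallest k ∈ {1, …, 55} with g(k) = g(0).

We have gcd(38, 56) = 2 > 1. Taking a = 0 and b = 28: g(0) = 51 and g(28) = 38·28 + 51 = 1115 ≡ 51 (mod 56).
So g(0) = g(28) while 0 ≠ 28, therefore g is not injective.
Since g is not injective, we find the least positive k with g(k) = g(0): this means 38k ≡ 0 (mod 56), i.e. 56 ∣ 38k. Since gcd(38, 56) = 2, dividing through by 2 this holds exactly when 28 ∣ 19k, and as gcd(19, 28) = 1, exactly when 28 ∣ k.
The smallest positive such k is 28.

28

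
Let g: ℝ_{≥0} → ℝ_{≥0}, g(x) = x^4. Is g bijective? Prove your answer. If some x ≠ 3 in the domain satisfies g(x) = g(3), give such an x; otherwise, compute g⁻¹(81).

On ℝ_{≥0}, x ↦ x^4 is strictly increasing (injective) and for any y ∈ ℝ_{≥0} the 4th root y^{1/4} lies in ℝ_{≥0} (surjective). So g is bijective.
Since x ↦ x^4 is strictly increasing on ℝ_{≥0}, it is injective there, so no x ≠ 3 in the domain has g(x) = g(3). We therefore compute g⁻¹(81) = 81^{1/4} = 3 (indeed 3^4 = 81).

3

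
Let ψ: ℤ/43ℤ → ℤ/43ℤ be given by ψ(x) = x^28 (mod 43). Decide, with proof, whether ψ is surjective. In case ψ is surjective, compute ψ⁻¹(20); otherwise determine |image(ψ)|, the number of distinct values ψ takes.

4

ψ(1) = 1^28 = 1.
ψ(2): Repeated squaring mod 43: 2^1 ≡ 2, 2^2 ≡ 2² = 4, 2^4 ≡ 4² = 16, 2^8 ≡ 16² = 256 ≡ 41, 2^16 ≡ 41² = 1681 ≡ 4. Since 28 = 16 + 8 + 4, 2^28 ≡ 4·41·16: 4·41 = 164 ≡ 35, then 35·16 = 560 ≡ 1. So 2^28 ≡ 1 (mod 43).
So ψ(1) = ψ(2) = 1 while 1 ≠ 2, hence ψ is not injective.
A non-injective map from the 43-element set ℤ/43ℤ to itself takes at most 42 distinct values, so it cannot be surjective. Thus ψ is not surjective.
Since ψ is not surjective, we determine |image(ψ)|. Computing x^28 mod 43 for each x (by repeated squaring, reducing mod 43 at every step), the values ψ(0), ψ(1), …, ψ(42) are: 0, 1, 1, 6, 1, 6, 6, 36, 1, 36, 6, 1, 6, 36, 36, 36, 1, 36, 36, 6, 6, 1, 1, 6, 6, 36, 36, 1, 36, 36, 36, 6, 1, 6, 36, 1, 36, 6, 6, 1, 6, 1, 1.
The distinct values are {0, 1, 6, 36}; there are 4 of them.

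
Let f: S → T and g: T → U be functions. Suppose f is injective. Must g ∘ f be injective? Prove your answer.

not injective

No. Take S = T = U = {0, 1}, f = identity (injective), and g(x) = 0 for every x.
Then (g ∘ f)(0) = 0 = (g ∘ f)(1) with 0 ≠ 1, so g ∘ f is not injective.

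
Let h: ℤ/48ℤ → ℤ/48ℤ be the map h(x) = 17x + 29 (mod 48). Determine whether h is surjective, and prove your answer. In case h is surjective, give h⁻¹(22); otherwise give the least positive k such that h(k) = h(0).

Since gcd(17, 48) = 1, 17 is invertible modulo 48. Euclid's algorithm: 48 = 2·17 + 14, 17 = 1·14 + 3, 14 = 4·3 + 2, 3 = 1·2 + 1; back-substituting gives 1 = 17·17 − 6·48, so 17⁻¹ ≡ 17 (mod 48).
For any y ∈ ℤ/48ℤ, x = 17(y − 29) mod 48 satisfies h(x) = 17·17(y − 29) + 29 ≡ y (since 17·17 ≡ 1 mod 48). So every y has a preimage.
Thus h is surjective.
Since h is surjective, we compute h⁻¹(22): solve 17x + 29 ≡ 22 (mod 48), i.e. 17x ≡ 41 (mod 48).
Multiplying by 17⁻¹ = 17 gives x ≡ 17·41 = 697 = 14·48 + 25 ≡ 25 (mod 48).
Check: h(25) = 17·25 + 29 = 454 = 9·48 + 22 ≡ 22 (mod 48).

25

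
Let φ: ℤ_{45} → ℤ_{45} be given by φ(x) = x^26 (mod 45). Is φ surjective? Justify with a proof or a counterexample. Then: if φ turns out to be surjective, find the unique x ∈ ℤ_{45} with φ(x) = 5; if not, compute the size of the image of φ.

φ(2): Repeated squaring mod 45: 2^1 ≡ 2, 2^2 ≡ 2² = 4, 2^4 ≡ 4² = 16, 2^8 ≡ 16² = 256 ≡ 31, 2^16 ≡ 31² = 961 ≡ 16. Since 26 = 16 + 8 + 2, 2^26 ≡ 16·31·4: 16·31 = 496 ≡ 1, then 1·4 = 4. So 2^26 ≡ 4 (mod 45).
φ(7): Repeated squaring mod 45: 7^1 ≡ 7, 7^2 ≡ 7² = 49 ≡ 4, 7^4 ≡ 4² = 16, 7^8 ≡ 16² = 256 ≡ 31, 7^16 ≡ 31² = 961 ≡ 16. Since 26 = 16 + 8 + 2, 7^26 ≡ 16·31·4: 16·31 = 496 ≡ 1, then 1·4 = 4. So 7^26 ≡ 4 (mod 45).
So φ(2) = φ(7) = 4 while 2 ≠ 7, therefore φ is not injective.
A non-injective map from the 45-element set ℤ_{45} to itself takes at most 44 distinct values, so it cannot be surjective. Thus φ is not surjective.
Since φ is not surjective, we determine |image(φ)|. Computing x^26 mod 45 for each x (by repeated squaring, reducing mod 45 at every step), the values φ(0), φ(1), …, φ(44) are: 0, 1, 4, 9, 16, 25, 36, 4, 19, 36, 10, 31, 9, 34, 16, 0, 31, 19, 9, 1, 40, 36, 34, 34, 36, 40, 1, 9, 19, 31, 0, 16, 34, 9, 31, 10, 36, 19, 4, 36, 25, 16, 9, 4, 1.
The distinct values are {0, 1, 4, 9, 10, 16, 19, 25, 31, 34, 36, 40}; there are 12 of them.

12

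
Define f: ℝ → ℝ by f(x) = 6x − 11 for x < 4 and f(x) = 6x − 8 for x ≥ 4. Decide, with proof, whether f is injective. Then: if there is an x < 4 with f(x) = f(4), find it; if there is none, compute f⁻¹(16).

4

Both pieces are strictly increasing (slopes 6 and 6), so each is injective on its own interval.
The left piece maps (−∞, 4) onto (−∞, 13); the right piece maps [4, ∞) onto [16, ∞).
These images are disjoint, so no value is attained by both pieces. Therefore f is injective.
Because the two images are disjoint, no x < 4 has f(x) = f(4), so we compute f⁻¹(16): 16 lies in [16, ∞), so solve 6x − 8 = 16: x = (16 + 8)/6 = 4.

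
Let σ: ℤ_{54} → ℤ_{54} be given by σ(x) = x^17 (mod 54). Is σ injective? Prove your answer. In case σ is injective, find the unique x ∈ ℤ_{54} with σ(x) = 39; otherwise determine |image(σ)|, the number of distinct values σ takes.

σ(0) = 0^17 = 0.
σ(6): Repeated squaring mod 54: 6^1 ≡ 6, 6^2 ≡ 6² = 36, 6^4 ≡ 36² = 1296 ≡ 0, 6^8 ≡ 0² = 0, 6^16 ≡ 0² = 0. Since 17 = 16 + 1, 6^17 ≡ 0·6: 0·6 = 0. So 6^17 ≡ 0 (mod 54).
So σ(0) = σ(6) = 0 while 0 ≠ 6, so σ is not injective.
Since σ is not injective, we determine |image(σ)|. Computing x^17 mod 54 for each x (by repeated squaring, reducing mod 54 at every step), the values σ(0), σ(1), …, σ(53) are: 0, 1, 14, 27, 34, 11, 0, 31, 44, 27, 46, 5, 0, 25, 2, 27, 22, 35, 0, 37, 50, 27, 16, 47, 0, 13, 26, 27, 28, 41, 0, 7, 38, 27, 4, 17, 0, 19, 32, 27, 52, 29, 0, 49, 8, 27, 10, 23, 0, 43, 20, 27, 40, 53.
The distinct values are {0, 1, 2, 4, 5, 7, 8, 10, 11, 13, 14, 16, 17, 19, 20, 22, 23, 25, 26, 27, 28, 29, 31, 32, 34, 35, 37, 38, 40, 41, 43, 44, 46, 47, 49, 50, 52, 53}; there are 38 of them.

38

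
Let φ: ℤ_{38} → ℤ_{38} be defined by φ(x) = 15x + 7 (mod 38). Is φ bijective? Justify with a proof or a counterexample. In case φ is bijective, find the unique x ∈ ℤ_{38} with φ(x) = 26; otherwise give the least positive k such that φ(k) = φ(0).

19

Suppose φ(a) = φ(b) in ℤ_{38}. Then 15a + 7 ≡ 15b + 7 (mod 38), hence 15(a − b) ≡ 0 (mod 38).
Since gcd(15, 38) = 1, 15 is invertible modulo 38, therefore a − b ≡ 0 (mod 38), i.e. a = b.
We now compute 15⁻¹ mod 38 explicitly. Euclid's algorithm: 38 = 2·15 + 8, 15 = 1·8 + 7, 8 = 1·7 + 1; back-substituting gives 1 = 33·15 − 13·38, so 15⁻¹ ≡ 33 (mod 38).
For any y ∈ ℤ_{38}, x = 33(y − 7) mod 38 satisfies φ(x) = 15·33(y − 7) + 7 ≡ y (since 15·33 ≡ 1 mod 38). So every y has a preimage.
Hence φ is bijective.
Since φ is bijective, we compute φ⁻¹(26): solve 15x + 7 ≡ 26 (mod 38), i.e. 15x ≡ 19 (mod 38).
Multiplying by 15⁻¹ = 33 gives x ≡ 33·19 = 627 = 16·38 + 19 ≡ 19 (mod 38).
Check: φ(19) = 15·19 + 7 = 292 = 7·38 + 26 ≡ 26 (mod 38).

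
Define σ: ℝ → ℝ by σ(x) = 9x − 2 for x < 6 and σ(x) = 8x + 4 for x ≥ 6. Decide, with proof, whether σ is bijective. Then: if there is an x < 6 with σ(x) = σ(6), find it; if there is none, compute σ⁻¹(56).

Both pieces are strictly increasing (slopes 9 and 8), so each is injective on its own interval.
The left piece maps (−∞, 6) onto (−∞, 52); the right piece maps [6, ∞) onto [52, ∞).
Since 52 = 52, the images partition ℝ: σ is injective and surjective, hence bijective.
Because the two images are disjoint, no x < 6 has σ(x) = σ(6), so we compute σ⁻¹(56): 56 lies in [52, ∞), so solve 8x + 4 = 56: x = (56 − 4)/8 = 13/2.

13/2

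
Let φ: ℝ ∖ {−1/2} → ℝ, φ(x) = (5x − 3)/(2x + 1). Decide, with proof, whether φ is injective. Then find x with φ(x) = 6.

-9/7

Suppose φ(x_1) = φ(x_2). Cross-multiplying: (5x_1 − 3)(2x_2 + 1) = (5x_2 − 3)(2x_1 + 1).
Expanding both sides and cancelling the symmetric terms leaves 11·(x_1 − x_2) = 0. Since 11 ≠ 0, x_1 = x_2. Therefore φ is injective.
Solving φ(x) = 6: cross-multiplying gives 5x − 3 = 6(2x + 1), which rearranges to −7x = 9, so x = −9/7.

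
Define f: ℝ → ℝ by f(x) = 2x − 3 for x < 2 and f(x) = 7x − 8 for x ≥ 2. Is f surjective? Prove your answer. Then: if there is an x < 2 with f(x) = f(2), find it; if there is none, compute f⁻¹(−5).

Both pieces are strictly increasing (slopes 2 and 7), so each is injective on its own interval.
The left piece maps (−∞, 2) onto (−∞, 1); the right piece maps [2, ∞) onto [6, ∞).
The union (−∞, 1) ∪ [6, ∞) omits the interval between 1 and 6; in particular 1 has no preimage. So f is not surjective.
Because the two images are disjoint, no x < 2 has f(x) = f(2), so we compute f⁻¹(−5): −5 lies in (−∞, 1), so solve 2x − 3 = −5: x = (−5 + 3)/2 = −1.

-1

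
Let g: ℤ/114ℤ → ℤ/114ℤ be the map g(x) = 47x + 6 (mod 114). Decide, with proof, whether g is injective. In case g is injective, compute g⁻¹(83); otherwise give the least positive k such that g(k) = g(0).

55

By definition, g is injective if g(a) = g(b) implies a = b.
Suppose g(a) = g(b) in ℤ/114ℤ. Then 47a + 6 ≡ 47b + 6 (mod 114), so 47(a − b) ≡ 0 (mod 114).
Since gcd(47, 114) = 1, 47 is invertible modulo 114, thus a − b ≡ 0 (mod 114), i.e. a = b.
Therefore g is injective.
We now compute 47⁻¹ mod 114 explicitly. Euclid's algorithm: 114 = 2·47 + 20, 47 = 2·20 + 7, 20 = 2·7 + 6, 7 = 1·6 + 1; back-substituting gives 1 = 17·47 − 7·114, so 47⁻¹ ≡ 17 (mod 114).
Since g is injective, we find g⁻¹(83): we need 47x ≡ 83 − 6 ≡ 77 (mod 114). Using 47⁻¹ = 17: x ≡ 17·77 = 1309 = 11·114 + 55, so x = 55.
Check: g(55) = 47·55 + 6 = 2591 = 22·114 + 83 ≡ 83 (mod 114).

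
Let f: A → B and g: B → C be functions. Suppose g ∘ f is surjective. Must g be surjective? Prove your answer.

Let c ∈ C. Since g ∘ f is surjective, some a ∈ A has g(f(a)) = c. Then b = f(a) ∈ B satisfies g(b) = c. So g is surjective.

surjective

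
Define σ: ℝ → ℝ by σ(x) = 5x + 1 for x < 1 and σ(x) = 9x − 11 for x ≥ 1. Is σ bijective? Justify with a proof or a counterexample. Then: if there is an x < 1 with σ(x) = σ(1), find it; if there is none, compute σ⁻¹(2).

-3/5

Both pieces are strictly increasing (slopes 5 and 9), so each is injective on its own interval.
The left piece maps (−∞, 1) onto (−∞, 6); the right piece maps [1, ∞) onto [−2, ∞).
These images overlap. In particular σ(1) = −2 (right piece), and solving 5x + 1 = −2 on the left piece gives x = −3/5 < 1.
So σ(−3/5) = σ(1) with −3/5 ≠ 1, and σ is not injective, hence not bijective. This x = −3/5 is the requested value below 1.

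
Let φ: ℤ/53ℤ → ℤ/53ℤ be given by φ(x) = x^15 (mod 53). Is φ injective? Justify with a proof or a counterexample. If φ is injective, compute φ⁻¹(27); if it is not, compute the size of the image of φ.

41

Since 53 is prime, the nonzero elements of ℤ/53ℤ form a cyclic group of order 52.
As gcd(15, 52) = 1, raising to the 15th power is a bijection on this group: if x_1^15 ≡ x_2^15 then (x_1x_2^{−1})^15 = 1, and the only element of order dividing gcd(15, 52) = 1 is 1, so x_1 = x_2.
With φ(0) = 0 this makes φ injective on all of ℤ/53ℤ, hence bijective (finite equal-size domain and codomain). In particular φ is injective.
Since φ is injective, we find the preimage of 27. The inverse of x ↦ x^15 on (ℤ/53ℤ)^× is x ↦ x^7, because 15·7 = 105 = 2·52 + 1 ≡ 1 (mod 52) and x^{52} = 1 for x ≠ 0 (Fermat). So φ⁻¹(27) = 27^7 mod 53.
Repeated squaring mod 53: 27^1 ≡ 27, 27^2 ≡ 27² = 729 ≡ 40, 27^4 ≡ 40² = 1600 ≡ 10. Since 7 = 4 + 2 + 1, 27^7 ≡ 10·40·27: 10·40 = 400 ≡ 29, then 29·27 = 783 ≡ 41. So 27^7 ≡ 41 (mod 53).
Hence φ⁻¹(27) = 41.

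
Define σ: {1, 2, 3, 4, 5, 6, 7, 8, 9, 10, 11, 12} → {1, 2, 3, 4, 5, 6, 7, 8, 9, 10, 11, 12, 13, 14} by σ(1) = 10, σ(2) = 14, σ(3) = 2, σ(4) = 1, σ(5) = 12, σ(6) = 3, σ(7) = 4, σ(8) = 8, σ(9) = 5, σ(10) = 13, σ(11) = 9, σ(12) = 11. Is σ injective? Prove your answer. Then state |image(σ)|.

12

The values σ(1), …, σ(12) are 10, 14, 2, 1, 12, 3, 4, 8, 5, 13, 9, 11 — all distinct.
So σ(u) = σ(v) only when u = v, and σ is injective.
The image of σ is {1, 2, 3, 4, 5, 8, 9, 10, 11, 12, 13, 14}, which has 12 elements.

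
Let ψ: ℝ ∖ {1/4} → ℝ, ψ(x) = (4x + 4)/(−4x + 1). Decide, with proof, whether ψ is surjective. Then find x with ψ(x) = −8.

3/7

If ψ(x) = −1, cross-multiplying gives −4(4x + 4) = 4(−4x + 1), which simplifies to −16 = 4 — false.  So −1 has no preimage and ψ is not surjective.
Solving ψ(x) = −8: cross-multiplying gives 4x + 4 = −8(−4x + 1), which rearranges to −28x = −12, so x = 3/7.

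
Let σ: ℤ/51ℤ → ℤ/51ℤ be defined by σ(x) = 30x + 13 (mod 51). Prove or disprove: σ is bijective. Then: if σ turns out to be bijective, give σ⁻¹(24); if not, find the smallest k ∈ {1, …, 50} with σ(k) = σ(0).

By definition, σ is injective if σ(s) = σ(t) implies s = t.
We have gcd(30, 51) = 3 > 1. Taking s = 0 and t = 17: σ(0) = 13 and σ(17) = 30·17 + 13 = 523 ≡ 13 (mod 51).
So σ(0) = σ(17) while 0 ≠ 17, thus σ is not injective, hence not bijective.
Since σ is not bijective, we find the least positive k with σ(k) = σ(0): this means 30k ≡ 0 (mod 51), i.e. 51 ∣ 30k. Since gcd(30, 51) = 3, dividing through by 3 this holds exactly when 17 ∣ 10k, and as gcd(10, 17) = 1, exactly when 17 ∣ k.
The smallest positive such k is 17.

17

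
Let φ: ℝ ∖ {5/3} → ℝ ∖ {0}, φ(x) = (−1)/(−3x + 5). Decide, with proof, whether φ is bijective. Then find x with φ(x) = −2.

3/2

Suppose φ(a) = φ(b). Cross-multiplying: (−1)(−3b + 5) = (−1)(−3a + 5).
Expanding both sides and cancelling the symmetric terms leaves −3·(a − b) = 0. Since −3 ≠ 0, a = b. Therefore φ is injective.
For any y ≠ 0, solving y(−3x + 5) = −1 for x gives a well-defined x ≠ 5/3. So φ is surjective.
So φ is bijective.
Solving φ(x) = −2: cross-multiplying gives −1 = −2(−3x + 5), which rearranges to −6x = −9, so x = 3/2.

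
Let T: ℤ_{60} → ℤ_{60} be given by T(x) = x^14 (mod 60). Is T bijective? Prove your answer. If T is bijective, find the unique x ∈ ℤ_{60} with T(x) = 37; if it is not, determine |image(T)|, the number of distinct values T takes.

T(2): Repeated squaring mod 60: 2^1 ≡ 2, 2^2 ≡ 2² = 4, 2^4 ≡ 4² = 16, 2^8 ≡ 16² = 256 ≡ 16. Since 14 = 8 + 4 + 2, 2^14 ≡ 16·16·4: 16·16 = 256 ≡ 16, then 16·4 = 64 ≡ 4. So 2^14 ≡ 4 (mod 60).
T(8): Repeated squaring mod 60: 8^1 ≡ 8, 8^2 ≡ 8² = 64 ≡ 4, 8^4 ≡ 4² = 16, 8^8 ≡ 16² = 256 ≡ 16. Since 14 = 8 + 4 + 2, 8^14 ≡ 16·16·4: 16·16 = 256 ≡ 16, then 16·4 = 64 ≡ 4. So 8^14 ≡ 4 (mod 60).
So T(2) = T(8) = 4 while 2 ≠ 8, hence T is not injective, hence not bijective.
Since T is not bijective, we determine |image(T)|. Computing x^14 mod 60 for each x (by repeated squaring, reducing mod 60 at every step), the values T(0), T(1), …, T(59) are: 0, 1, 4, 9, 16, 25, 36, 49, 4, 21, 40, 1, 24, 49, 16, 45, 16, 49, 24, 1, 40, 21, 4, 49, 36, 25, 16, 9, 4, 1, 0, 1, 4, 9, 16, 25, 36, 49, 4, 21, 40, 1, 24, 49, 16, 45, 16, 49, 24, 1, 40, 21, 4, 49, 36, 25, 16, 9, 4, 1.
The distinct values are {0, 1, 4, 9, 16, 21, 24, 25, 36, 40, 45, 49}; there are 12 of them.

12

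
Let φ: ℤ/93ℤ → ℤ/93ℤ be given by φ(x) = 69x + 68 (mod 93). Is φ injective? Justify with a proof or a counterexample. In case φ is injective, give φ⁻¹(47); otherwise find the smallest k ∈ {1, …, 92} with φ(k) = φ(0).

31

Recall: φ is injective if φ(a) = φ(b) implies a = b.
We have gcd(69, 93) = 3 > 1. Taking a = 0 and b = 31: φ(0) = 68 and φ(31) = 69·31 + 68 = 2207 ≡ 68 (mod 93).
So φ(0) = φ(31) while 0 ≠ 31, so φ is not injective.
Since φ is not injective, we find the least positive k with φ(k) = φ(0): this means 69k ≡ 0 (mod 93), i.e. 93 ∣ 69k. Since gcd(69, 93) = 3, dividing through by 3 this holds exactly when 31 ∣ 23k, and as gcd(23, 31) = 1, exactly when 31 ∣ k.
The smallest positive such k is 31.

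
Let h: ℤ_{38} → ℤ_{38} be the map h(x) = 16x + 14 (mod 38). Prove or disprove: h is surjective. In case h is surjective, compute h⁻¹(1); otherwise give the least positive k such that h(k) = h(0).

19

By definition, h is surjective if every y in the codomain equals h(x) for some x in the domain.
Since gcd(16, 38) = 2, we have 16x ≡ 0 (mod 2) for all x, so h(x) ≡ 0 (mod 2).
But 1 ≢ 0 (mod 2), so 1 ∈ ℤ_{38} has no preimage. Thus h is not surjective.
Since h is not surjective, we find the least positive k with h(k) = h(0): this means 16k ≡ 0 (mod 38), i.e. 38 ∣ 16k. Since gcd(16, 38) = 2, dividing through by 2 this holds exactly when 19 ∣ 8k, and as gcd(8, 19) = 1, exactly when 19 ∣ k.
The smallest positive such k is 19.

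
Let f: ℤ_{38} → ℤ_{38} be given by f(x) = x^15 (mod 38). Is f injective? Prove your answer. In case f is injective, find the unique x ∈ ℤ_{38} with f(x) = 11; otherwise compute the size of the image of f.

14

f(4): Repeated squaring mod 38: 4^1 ≡ 4, 4^2 ≡ 4² = 16, 4^4 ≡ 16² = 256 ≡ 28, 4^8 ≡ 28² = 784 ≡ 24. Since 15 = 8 + 4 + 2 + 1, 4^15 ≡ 24·28·16·4: 24·28 = 672 ≡ 26, then 26·16 = 416 ≡ 36, then 36·4 = 144 ≡ 30. So 4^15 ≡ 30 (mod 38).
f(6): Repeated squaring mod 38: 6^1 ≡ 6, 6^2 ≡ 6² = 36, 6^4 ≡ 36² = 1296 ≡ 4, 6^8 ≡ 4² = 16. Since 15 = 8 + 4 + 2 + 1, 6^15 ≡ 16·4·36·6: 16·4 = 64 ≡ 26, then 26·36 = 936 ≡ 24, then 24·6 = 144 ≡ 30. So 6^15 ≡ 30 (mod 38).
So f(4) = f(6) = 30 while 4 ≠ 6, hence f is not injective.
Since f is not injective, we determine |image(f)|. Computing x^15 mod 38 for each x (by repeated squaring, reducing mod 38 at every step), the values f(0), f(1), …, f(37) are: 0, 1, 12, 31, 30, 7, 30, 1, 18, 11, 8, 1, 18, 27, 12, 27, 26, 7, 18, 19, 20, 31, 12, 11, 26, 11, 20, 37, 30, 27, 20, 37, 8, 31, 8, 7, 26, 37.
The distinct values are {0, 1, 7, 8, 11, 12, 18, 19, 20, 26, 27, 30, 31, 37}; there are 14 of them.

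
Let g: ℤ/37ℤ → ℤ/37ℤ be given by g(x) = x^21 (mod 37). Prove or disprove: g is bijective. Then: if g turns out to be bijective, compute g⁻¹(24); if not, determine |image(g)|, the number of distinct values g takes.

g(3): Repeated squaring mod 37: 3^1 ≡ 3, 3^2 ≡ 3² = 9, 3^4 ≡ 9² = 81 ≡ 7, 3^8 ≡ 7² = 49 ≡ 12, 3^16 ≡ 12² = 144 ≡ 33. Since 21 = 16 + 4 + 1, 3^21 ≡ 33·7·3: 33·7 = 231 ≡ 9, then 9·3 = 27. So 3^21 ≡ 27 (mod 37).
g(4): Repeated squaring mod 37: 4^1 ≡ 4, 4^2 ≡ 4² = 16, 4^4 ≡ 16² = 256 ≡ 34, 4^8 ≡ 34² = 1156 ≡ 9, 4^16 ≡ 9² = 81 ≡ 7. Since 21 = 16 + 4 + 1, 4^21 ≡ 7·34·4: 7·34 = 238 ≡ 16, then 16·4 = 64 ≡ 27. So 4^21 ≡ 27 (mod 37).
So g(3) = g(4) = 27 while 3 ≠ 4, thus g is not injective, hence not bijective.
Since g is not bijective, we determine |image(g)|. Computing x^21 mod 37 for each x (by repeated squaring, reducing mod 37 at every step), the values g(0), g(1), …, g(36) are: 0, 1, 29, 27, 27, 23, 6, 10, 6, 26, 1, 36, 26, 23, 31, 29, 26, 8, 14, 23, 29, 11, 8, 6, 14, 11, 1, 36, 11, 31, 27, 31, 14, 10, 10, 8, 36.
The distinct values are {0, 1, 6, 8, 10, 11, 14, 23, 26, 27, 29, 31, 36}; there are 13 of them.

13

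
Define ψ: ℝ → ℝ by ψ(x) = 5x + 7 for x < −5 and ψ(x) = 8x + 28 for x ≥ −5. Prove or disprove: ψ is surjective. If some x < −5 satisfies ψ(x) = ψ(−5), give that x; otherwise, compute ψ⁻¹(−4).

Both pieces are strictly increasing (slopes 5 and 8), so each is injective on its own interval.
The left piece maps (−∞, −5) onto (−∞, −18); the right piece maps [−5, ∞) onto [−12, ∞).
The union (−∞, −18) ∪ [−12, ∞) omits the interval between −18 and −12; in particular −18 has no preimage. So ψ is not surjective.
Because the two images are disjoint, no x < −5 has ψ(x) = ψ(−5), so we compute ψ⁻¹(−4): −4 lies in [−12, ∞), so solve 8x + 28 = −4: x = (−4 − 28)/8 = −4.

-4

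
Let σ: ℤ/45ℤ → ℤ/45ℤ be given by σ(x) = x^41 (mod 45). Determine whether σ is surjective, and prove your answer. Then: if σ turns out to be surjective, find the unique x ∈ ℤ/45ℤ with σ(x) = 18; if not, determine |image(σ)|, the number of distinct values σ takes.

35

σ(0) = 0^41 = 0.
σ(15): Repeated squaring mod 45: 15^1 ≡ 15, 15^2 ≡ 15² = 225 ≡ 0, 15^4 ≡ 0² = 0, 15^8 ≡ 0² = 0, 15^16 ≡ 0² = 0, 15^32 ≡ 0² = 0. Since 41 = 32 + 8 + 1, 15^41 ≡ 0·0·15: 0·0 = 0, then 0·15 = 0. So 15^41 ≡ 0 (mod 45).
So σ(0) = σ(15) = 0 while 0 ≠ 15, so σ is not injective.
A non-injective map from the 45-element set ℤ/45ℤ to itself takes at most 44 distinct values, so it cannot be surjective. Therefore σ is not surjective.
Since σ is not surjective, we determine |image(σ)|. Computing x^41 mod 45 for each x (by repeated squaring, reducing mod 45 at every step), the values σ(0), σ(1), …, σ(44) are: 0, 1, 32, 18, 34, 20, 36, 22, 8, 9, 10, 41, 27, 43, 29, 0, 31, 17, 18, 19, 5, 36, 7, 38, 9, 40, 26, 27, 28, 14, 0, 16, 2, 18, 4, 35, 36, 37, 23, 9, 25, 11, 27, 13, 44.
The distinct values are {0, 1, 2, 4, 5, 7, 8, 9, 10, 11, 13, 14, 16, 17, 18, 19, 20, 22, 23, 25, 26, 27, 28, 29, 31, 32, 34, 35, 36, 37, 38, 40, 41, 43, 44}; there are 35 of them.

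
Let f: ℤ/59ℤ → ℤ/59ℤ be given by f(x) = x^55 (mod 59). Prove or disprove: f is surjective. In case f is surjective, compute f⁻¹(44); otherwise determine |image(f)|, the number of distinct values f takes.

31

Since 59 is prime, the nonzero elements of ℤ/59ℤ form a cyclic group of order 58.
As gcd(55, 58) = 1, raising to the 55th power is a bijection on this group: if a^55 ≡ b^55 then (ab^{−1})^55 = 1, and the only element of order dividing gcd(55, 58) = 1 is 1, so a = b.
With f(0) = 0 this makes f injective on all of ℤ/59ℤ, hence bijective (finite equal-size domain and codomain). In particular f is surjective.
Since f is surjective, we find the preimage of 44. The inverse of x ↦ x^55 on (ℤ/59ℤ)^× is x ↦ x^19, because 55·19 = 1045 = 18·58 + 1 ≡ 1 (mod 58) and x^{58} = 1 for x ≠ 0 (Fermat). So f⁻¹(44) = 44^19 mod 59.
Repeated squaring mod 59: 44^1 ≡ 44, 44^2 ≡ 44² = 1936 ≡ 48, 44^4 ≡ 48² = 2304 ≡ 3, 44^8 ≡ 3² = 9, 44^16 ≡ 9² = 81 ≡ 22. Since 19 = 16 + 2 + 1, 44^19 ≡ 22·48·44: 22·48 = 1056 ≡ 53, then 53·44 = 2332 ≡ 31. So 44^19 ≡ 31 (mod 59).
Hence f⁻¹(44) = 31.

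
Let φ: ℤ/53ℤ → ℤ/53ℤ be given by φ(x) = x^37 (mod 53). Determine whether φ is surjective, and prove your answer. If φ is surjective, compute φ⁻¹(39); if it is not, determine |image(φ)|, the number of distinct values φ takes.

Since 53 is prime, the nonzero elements of ℤ/53ℤ form a cyclic group of order 52.
As gcd(37, 52) = 1, raising to the 37th power is a bijection on this group: if u^37 ≡ v^37 then (uv^{−1})^37 = 1, and the only element of order dividing gcd(37, 52) = 1 is 1, so u = v.
With φ(0) = 0 this makes φ injective on all of ℤ/53ℤ, hence bijective (finite equal-size domain and codomain). In particular φ is surjective.
Since φ is surjective, we find the preimage of 39. The inverse of x ↦ x^37 on (ℤ/53ℤ)^× is x ↦ x^45, because 37·45 = 1665 = 32·52 + 1 ≡ 1 (mod 52) and x^{52} = 1 for x ≠ 0 (Fermat). So φ⁻¹(39) = 39^45 mod 53.
Repeated squaring mod 53: 39^1 ≡ 39, 39^2 ≡ 39² = 1521 ≡ 37, 39^4 ≡ 37² = 1369 ≡ 44, 39^8 ≡ 44² = 1936 ≡ 28, 39^16 ≡ 28² = 784 ≡ 42, 39^32 ≡ 42² = 1764 ≡ 15. Since 45 = 32 + 8 + 4 + 1, 39^45 ≡ 15·28·44·39: 15·28 = 420 ≡ 49, then 49·44 = 2156 ≡ 36, then 36·39 = 1404 ≡ 26. So 39^45 ≡ 26 (mod 53).
Hence φ⁻¹(39) = 26.

26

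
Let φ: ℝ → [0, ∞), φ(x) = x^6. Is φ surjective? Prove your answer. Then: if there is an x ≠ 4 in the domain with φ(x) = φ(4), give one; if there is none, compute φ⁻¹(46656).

For any y ∈ [0, ∞), x = y^{1/6} ∈ ℝ satisfies x^6 = y, so φ is surjective.
For the follow-up, such an x exists: taking x = −4 ∈ ℝ gives φ(−4) = 4096 = φ(4) with −4 ≠ 4.

-4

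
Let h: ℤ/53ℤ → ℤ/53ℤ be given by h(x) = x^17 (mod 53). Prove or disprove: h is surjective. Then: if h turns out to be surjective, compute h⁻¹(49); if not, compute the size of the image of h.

Since 53 is prime, the nonzero elements of ℤ/53ℤ form a cyclic group of order 52.
As gcd(17, 52) = 1, raising to the 17th power is a bijection on this group: if u^17 ≡ v^17 then (uv^{−1})^17 = 1, and the only element of order dividing gcd(17, 52) = 1 is 1, so u = v.
With h(0) = 0 this makes h injective on all of ℤ/53ℤ, hence bijective (finite equal-size domain and codomain). In particular h is surjective.
Since h is surjective, we find the preimage of 49. The inverse of x ↦ x^17 on (ℤ/53ℤ)^× is x ↦ x^49, because 17·49 = 833 = 16·52 + 1 ≡ 1 (mod 52) and x^{52} = 1 for x ≠ 0 (Fermat). So h⁻¹(49) = 49^49 mod 53.
Repeated squaring mod 53: 49^1 ≡ 49, 49^2 ≡ 49² = 2401 ≡ 16, 49^4 ≡ 16² = 256 ≡ 44, 49^8 ≡ 44² = 1936 ≡ 28, 49^16 ≡ 28² = 784 ≡ 42, 49^32 ≡ 42² = 1764 ≡ 15. Since 49 = 32 + 16 + 1, 49^49 ≡ 15·42·49: 15·42 = 630 ≡ 47, then 47·49 = 2303 ≡ 24. So 49^49 ≡ 24 (mod 53).
Hence h⁻¹(49) = 24.

24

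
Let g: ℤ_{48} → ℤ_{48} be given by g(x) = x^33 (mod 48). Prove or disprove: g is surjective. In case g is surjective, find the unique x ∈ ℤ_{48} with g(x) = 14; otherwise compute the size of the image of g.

g(0) = 0^33 = 0.
g(6): Repeated squaring mod 48: 6^1 ≡ 6, 6^2 ≡ 6² = 36, 6^4 ≡ 36² = 1296 ≡ 0, 6^8 ≡ 0² = 0, 6^16 ≡ 0² = 0, 6^32 ≡ 0² = 0. Since 33 = 32 + 1, 6^33 ≡ 0·6: 0·6 = 0. So 6^33 ≡ 0 (mod 48).
So g(0) = g(6) = 0 while 0 ≠ 6, thus g is not injective.
A non-injective map from the 48-element set ℤ_{48} to itself takes at most 47 distinct values, so it cannot be surjective. So g is not surjective.
Since g is not surjective, we determine |image(g)|. Computing x^33 mod 48 for each x (by repeated squaring, reducing mod 48 at every step), the values g(0), g(1), …, g(47) are: 0, 1, 32, 3, 16, 5, 0, 7, 32, 9, 16, 11, 0, 13, 32, 15, 16, 17, 0, 19, 32, 21, 16, 23, 0, 25, 32, 27, 16, 29, 0, 31, 32, 33, 16, 35, 0, 37, 32, 39, 16, 41, 0, 43, 32, 45, 16, 47.
The distinct values are {0, 1, 3, 5, 7, 9, 11, 13, 15, 16, 17, 19, 21, 23, 25, 27, 29, 31, 32, 33, 35, 37, 39, 41, 43, 45, 47}; there are 27 of them.

27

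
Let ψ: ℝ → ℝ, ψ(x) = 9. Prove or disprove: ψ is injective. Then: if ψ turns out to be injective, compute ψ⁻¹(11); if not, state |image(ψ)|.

ψ(0) = 9 = ψ(1) with 0 ≠ 1, so ψ is not injective.
Since ψ is not injective, we state |image(ψ)|: the image of ψ is {9}, which has 1 element.

1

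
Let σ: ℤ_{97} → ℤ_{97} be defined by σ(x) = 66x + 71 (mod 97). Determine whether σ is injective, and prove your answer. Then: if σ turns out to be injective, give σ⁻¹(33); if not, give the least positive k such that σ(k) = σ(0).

20

If σ(s) = σ(t), then 66s ≡ 66t (mod 97). Because gcd(66, 97) = 1, we may cancel 66 to get s ≡ t (mod 97).
Thus σ is injective.
We now compute 66⁻¹ mod 97 explicitly. Euclid's algorithm: 97 = 1·66 + 31, 66 = 2·31 + 4, 31 = 7·4 + 3, 4 = 1·3 + 1; back-substituting gives 1 = 25·66 − 17·97, so 66⁻¹ ≡ 25 (mod 97).
Since σ is injective, we compute σ⁻¹(33): solve 66x + 71 ≡ 33 (mod 97), i.e. 66x ≡ 59 (mod 97).
Multiplying by 66⁻¹ = 25 gives x ≡ 25·59 = 1475 = 15·97 + 20 ≡ 20 (mod 97).
Check: σ(20) = 66·20 + 71 = 1391 = 14·97 + 33 ≡ 33 (mod 97).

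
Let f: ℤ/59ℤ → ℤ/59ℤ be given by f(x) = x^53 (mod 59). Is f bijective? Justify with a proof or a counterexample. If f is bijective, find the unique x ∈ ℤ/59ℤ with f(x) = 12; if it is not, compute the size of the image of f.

49

Since 59 is prime, the nonzero elements of ℤ/59ℤ form a cyclic group of order 58.
As gcd(53, 58) = 1, raising to the 53rd power is a bijection on this group: if x_1^53 ≡ x_2^53 then (x_1x_2^{−1})^53 = 1, and the only element of order dividing gcd(53, 58) = 1 is 1, so x_1 = x_2.
With f(0) = 0 this makes f injective on all of ℤ/59ℤ, hence bijective (finite equal-size domain and codomain). In particular f is bijective.
Since f is bijective, we find the preimage of 12. The inverse of x ↦ x^53 on (ℤ/59ℤ)^× is x ↦ x^23, because 53·23 = 1219 = 21·58 + 1 ≡ 1 (mod 58) and x^{58} = 1 for x ≠ 0 (Fermat). So f⁻¹(12) = 12^23 mod 59.
Repeated squaring mod 59: 12^1 ≡ 12, 12^2 ≡ 12² = 144 ≡ 26, 12^4 ≡ 26² = 676 ≡ 27, 12^8 ≡ 27² = 729 ≡ 21, 12^16 ≡ 21² = 441 ≡ 28. Since 23 = 16 + 4 + 2 + 1, 12^23 ≡ 28·27·26·12: 28·27 = 756 ≡ 48, then 48·26 = 1248 ≡ 9, then 9·12 = 108 ≡ 49. So 12^23 ≡ 49 (mod 59).
Hence f⁻¹(12) = 49.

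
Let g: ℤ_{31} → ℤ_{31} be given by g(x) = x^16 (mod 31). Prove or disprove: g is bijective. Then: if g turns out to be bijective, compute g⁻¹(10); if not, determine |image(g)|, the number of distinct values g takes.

16

g(15): Repeated squaring mod 31: 15^1 ≡ 15, 15^2 ≡ 15² = 225 ≡ 8, 15^4 ≡ 8² = 64 ≡ 2, 15^8 ≡ 2² = 4, 15^16 ≡ 4² = 16. So 15^16 ≡ 16 (mod 31).
g(16): Repeated squaring mod 31: 16^1 ≡ 16, 16^2 ≡ 16² = 256 ≡ 8, 16^4 ≡ 8² = 64 ≡ 2, 16^8 ≡ 2² = 4, 16^16 ≡ 4² = 16. So 16^16 ≡ 16 (mod 31).
So g(15) = g(16) = 16 while 15 ≠ 16, therefore g is not injective, hence not bijective.
Since g is not bijective, we determine |image(g)|. Computing x^16 mod 31 for each x (by repeated squaring, reducing mod 31 at every step), the values g(0), g(1), …, g(30) are: 0, 1, 2, 28, 4, 5, 25, 7, 8, 9, 10, 20, 19, 18, 14, 16, 16, 14, 18, 19, 20, 10, 9, 8, 7, 25, 5, 4, 28, 2, 1.
The distinct values are {0, 1, 2, 4, 5, 7, 8, 9, 10, 14, 16, 18, 19, 20, 25, 28}; there are 16 of them.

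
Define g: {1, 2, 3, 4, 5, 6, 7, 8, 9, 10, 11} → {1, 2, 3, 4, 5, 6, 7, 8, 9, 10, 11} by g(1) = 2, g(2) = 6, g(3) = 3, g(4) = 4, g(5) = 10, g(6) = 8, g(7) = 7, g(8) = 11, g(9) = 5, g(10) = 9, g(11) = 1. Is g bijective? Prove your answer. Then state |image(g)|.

The values 2, 6, 3, 4, 10, 8, 7, 11, 5, 9, 1 are a permutation of {1, 2, 3, 4, 5, 6, 7, 8, 9, 10, 11}: each element appears exactly once.
So g is injective and surjective, hence bijective.
The image of g is {1, 2, 3, 4, 5, 6, 7, 8, 9, 10, 11}, which has 11 elements.

11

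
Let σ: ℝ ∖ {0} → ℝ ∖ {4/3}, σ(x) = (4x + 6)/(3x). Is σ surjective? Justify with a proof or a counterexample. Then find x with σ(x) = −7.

For any y ≠ 4/3, solving y(3x) = 4x + 6 for x gives a well-defined x ≠ 0. So σ is surjective.
Solving σ(x) = −7: cross-multiplying gives 4x + 6 = −7(3x), which rearranges to 25x = −6, so x = −6/25.

-6/25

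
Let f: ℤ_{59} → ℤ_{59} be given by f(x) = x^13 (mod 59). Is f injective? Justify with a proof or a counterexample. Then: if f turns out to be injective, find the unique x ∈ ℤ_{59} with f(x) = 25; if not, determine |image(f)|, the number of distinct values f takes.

Since 59 is prime, the nonzero elements of ℤ_{59} form a cyclic group of order 58.
As gcd(13, 58) = 1, raising to the 13th power is a bijection on this group: if s^13 ≡ t^13 then (st^{−1})^13 = 1, and the only element of order dividing gcd(13, 58) = 1 is 1, so s = t.
With f(0) = 0 this makes f injective on all of ℤ_{59}, hence bijective (finite equal-size domain and codomain). In particular f is injective.
Since f is injective, we find the preimage of 25. The inverse of x ↦ x^13 on (ℤ_{59})^× is x ↦ x^9, because 13·9 = 117 = 2·58 + 1 ≡ 1 (mod 58) and x^{58} = 1 for x ≠ 0 (Fermat). So f⁻¹(25) = 25^9 mod 59.
Repeated squaring mod 59: 25^1 ≡ 25, 25^2 ≡ 25² = 625 ≡ 35, 25^4 ≡ 35² = 1225 ≡ 45, 25^8 ≡ 45² = 2025 ≡ 19. Since 9 = 8 + 1, 25^9 ≡ 19·25: 19·25 = 475 ≡ 3. So 25^9 ≡ 3 (mod 59).
Hence f⁻¹(25) = 3.

3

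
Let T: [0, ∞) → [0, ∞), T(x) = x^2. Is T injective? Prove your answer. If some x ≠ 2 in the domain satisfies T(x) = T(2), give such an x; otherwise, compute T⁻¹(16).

4

On [0, ∞), x ↦ x^2 is strictly increasing, so T(x_1) = T(x_2) forces x_1 = x_2. Hence T is injective.
Since x ↦ x^2 is strictly increasing on [0, ∞), it is injective there, so no x ≠ 2 in the domain has T(x) = T(2). We therefore compute T⁻¹(16) = 16^{1/2} = 4 (indeed 4^2 = 16).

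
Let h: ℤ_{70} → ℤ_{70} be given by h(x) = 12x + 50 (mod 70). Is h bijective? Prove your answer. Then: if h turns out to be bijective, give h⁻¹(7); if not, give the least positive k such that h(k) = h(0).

We have gcd(12, 70) = 2 > 1. Taking a = 0 and b = 35: h(0) = 50 and h(35) = 12·35 + 50 = 470 ≡ 50 (mod 70).
So h(0) = h(35) while 0 ≠ 35, thus h is not injective, hence not bijective.
Since h is not bijective, we find the least positive k with h(k) = h(0): this means 12k ≡ 0 (mod 70), i.e. 70 ∣ 12k. Since gcd(12, 70) = 2, dividing through by 2 this holds exactly when 35 ∣ 6k, and as gcd(6, 35) = 1, exactly when 35 ∣ k.
The smallest positive such k is 35.

35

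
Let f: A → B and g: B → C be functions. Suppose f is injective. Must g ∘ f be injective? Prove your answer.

No. Take A = B = C = {1, 2}, f = identity (injective), and g(x) = 1 for every x.
Then (g ∘ f)(1) = 1 = (g ∘ f)(2) with 1 ≠ 2, so g ∘ f is not injective.

not injective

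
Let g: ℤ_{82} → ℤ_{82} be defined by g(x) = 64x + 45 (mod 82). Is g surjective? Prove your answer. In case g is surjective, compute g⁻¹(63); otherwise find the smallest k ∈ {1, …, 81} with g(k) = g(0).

41

Recall that surjectivity means every element of the codomain has a preimage under g.
Since gcd(64, 82) = 2, we have 64x ≡ 0 (mod 2) for all x, so g(x) ≡ 1 (mod 2).
But 0 ≢ 1 (mod 2), so 0 ∈ ℤ_{82} has no preimage. Therefore g is not surjective.
Since g is not surjective, we find the least positive k with g(k) = g(0): this means 64k ≡ 0 (mod 82), i.e. 82 ∣ 64k. Since gcd(64, 82) = 2, dividing through by 2 this holds exactly when 41 ∣ 32k, and as gcd(32, 41) = 1, exactly when 41 ∣ k.
The smallest positive such k is 41.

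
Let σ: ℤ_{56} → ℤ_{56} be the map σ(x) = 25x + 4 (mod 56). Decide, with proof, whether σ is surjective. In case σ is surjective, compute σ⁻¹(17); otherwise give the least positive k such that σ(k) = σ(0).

5

Since gcd(25, 56) = 1, 25 is invertible modulo 56. Euclid's algorithm: 56 = 2·25 + 6, 25 = 4·6 + 1; back-substituting gives 1 = 9·25 − 4·56, so 25⁻¹ ≡ 9 (mod 56).
For any y ∈ ℤ_{56}, x = 9(y − 4) mod 56 satisfies σ(x) = 25·9(y − 4) + 4 ≡ y (since 25·9 ≡ 1 mod 56). So every y has a preimage.
So σ is surjective.
Since σ is surjective, we find σ⁻¹(17): we need 25x ≡ 17 − 4 ≡ 13 (mod 56). Using 25⁻¹ = 9: x ≡ 9·13 = 117 = 2·56 + 5, so x = 5.
Check: σ(5) = 25·5 + 4 = 129 = 2·56 + 17 ≡ 17 (mod 56).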